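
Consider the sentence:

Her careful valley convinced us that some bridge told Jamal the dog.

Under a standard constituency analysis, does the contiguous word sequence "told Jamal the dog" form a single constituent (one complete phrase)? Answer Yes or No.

These words form the whole verb phrase headed by "told", so yes — one constituent.

Yes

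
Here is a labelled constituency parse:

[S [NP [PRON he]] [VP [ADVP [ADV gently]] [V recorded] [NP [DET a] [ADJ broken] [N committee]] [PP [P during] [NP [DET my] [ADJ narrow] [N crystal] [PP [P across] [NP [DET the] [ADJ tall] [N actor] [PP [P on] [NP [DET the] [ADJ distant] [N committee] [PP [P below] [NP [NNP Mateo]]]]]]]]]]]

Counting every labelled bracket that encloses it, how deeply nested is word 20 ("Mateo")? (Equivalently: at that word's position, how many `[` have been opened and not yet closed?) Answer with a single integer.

11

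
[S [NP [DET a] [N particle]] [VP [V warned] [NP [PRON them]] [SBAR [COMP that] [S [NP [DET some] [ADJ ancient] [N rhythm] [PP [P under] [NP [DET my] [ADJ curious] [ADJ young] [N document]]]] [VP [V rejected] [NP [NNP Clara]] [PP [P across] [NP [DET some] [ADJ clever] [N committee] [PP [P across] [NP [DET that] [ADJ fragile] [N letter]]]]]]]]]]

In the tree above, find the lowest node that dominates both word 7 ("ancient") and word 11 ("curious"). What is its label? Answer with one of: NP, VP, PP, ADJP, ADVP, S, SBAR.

Both words fall inside [NP some ancient rhythm under my curious young document] (words 6–13), and no smaller constituent contains them both. Label: NP.

NP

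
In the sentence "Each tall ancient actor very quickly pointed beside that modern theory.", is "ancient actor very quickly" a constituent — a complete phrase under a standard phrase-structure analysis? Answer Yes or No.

No

The smallest constituent containing the whole sequence is the clause [S each tall ancient actor very quickly pointed beside that modern theory], but the sequence is only part of it — it straddles the boundary between noun phrase "each tall ancient actor" and verb phrase "very quickly pointed beside that modern theory".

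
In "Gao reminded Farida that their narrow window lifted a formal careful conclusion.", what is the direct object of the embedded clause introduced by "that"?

a formal careful conclusion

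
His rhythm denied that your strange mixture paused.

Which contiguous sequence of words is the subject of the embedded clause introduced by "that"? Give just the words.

your strange mixture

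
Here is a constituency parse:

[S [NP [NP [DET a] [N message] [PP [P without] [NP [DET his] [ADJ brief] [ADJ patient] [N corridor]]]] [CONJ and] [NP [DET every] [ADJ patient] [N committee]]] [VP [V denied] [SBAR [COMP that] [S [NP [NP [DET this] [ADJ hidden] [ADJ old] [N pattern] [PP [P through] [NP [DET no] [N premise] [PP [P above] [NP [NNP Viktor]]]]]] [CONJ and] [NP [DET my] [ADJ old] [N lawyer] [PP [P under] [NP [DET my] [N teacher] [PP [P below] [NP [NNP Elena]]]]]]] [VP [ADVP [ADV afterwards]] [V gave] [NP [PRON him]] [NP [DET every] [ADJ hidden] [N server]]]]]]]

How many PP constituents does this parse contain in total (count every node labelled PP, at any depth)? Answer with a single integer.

5

Scanning left to right, an opening `[PP` appears at word positions 3, 18, 21, 27, 30 — 5 in total.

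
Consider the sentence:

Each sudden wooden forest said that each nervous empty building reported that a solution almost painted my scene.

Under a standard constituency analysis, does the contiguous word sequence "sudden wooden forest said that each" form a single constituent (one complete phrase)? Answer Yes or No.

No

The sequence begins inside the noun phrase "each sudden wooden forest" and ends inside the verb phrase "said that each nervous empty building reported that a solution almost painted my scene"; it crosses a phrase boundary, so no single node in the tree spans exactly those words.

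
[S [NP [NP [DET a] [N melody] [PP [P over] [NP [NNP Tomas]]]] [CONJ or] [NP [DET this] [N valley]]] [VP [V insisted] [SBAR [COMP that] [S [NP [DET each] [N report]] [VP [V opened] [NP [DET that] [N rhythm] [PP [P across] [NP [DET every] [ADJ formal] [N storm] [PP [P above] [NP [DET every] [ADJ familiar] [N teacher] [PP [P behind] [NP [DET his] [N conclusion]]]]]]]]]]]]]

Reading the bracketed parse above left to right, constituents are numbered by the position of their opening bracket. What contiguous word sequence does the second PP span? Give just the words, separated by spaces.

across every formal storm above every familiar teacher behind his conclusion

Opening `[PP` markers occur at word positions 3, 15, 19, 23; the second of these opens the constituent [PP across every formal storm above every familiar teacher behind his conclusion].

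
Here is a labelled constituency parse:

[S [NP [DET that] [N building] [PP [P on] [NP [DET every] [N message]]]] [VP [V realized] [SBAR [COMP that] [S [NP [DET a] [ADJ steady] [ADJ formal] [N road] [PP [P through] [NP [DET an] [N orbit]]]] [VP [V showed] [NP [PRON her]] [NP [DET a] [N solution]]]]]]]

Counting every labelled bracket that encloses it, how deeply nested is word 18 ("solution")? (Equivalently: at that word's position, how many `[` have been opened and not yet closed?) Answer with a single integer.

7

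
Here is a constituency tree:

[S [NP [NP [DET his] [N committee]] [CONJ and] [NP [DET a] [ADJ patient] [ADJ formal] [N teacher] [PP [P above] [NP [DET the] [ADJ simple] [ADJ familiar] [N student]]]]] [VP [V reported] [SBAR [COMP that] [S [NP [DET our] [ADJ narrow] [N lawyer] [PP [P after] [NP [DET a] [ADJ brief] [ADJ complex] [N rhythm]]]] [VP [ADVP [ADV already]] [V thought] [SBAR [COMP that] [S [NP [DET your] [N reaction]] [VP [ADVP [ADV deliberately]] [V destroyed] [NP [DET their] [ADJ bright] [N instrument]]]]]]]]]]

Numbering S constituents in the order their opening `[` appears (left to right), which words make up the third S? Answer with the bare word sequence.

In left-to-right order the S constituents are "his committee and a patient formal teacher above the simple familiar student reported that our narrow lawyer after a brief complex rhythm already thought that your reaction deliberately destroyed their bright instrument"; "our narrow lawyer after a brief complex rhythm already thought that your reaction deliberately destroyed their bright instrument"; "your reaction deliberately destroyed their bright instrument". Number 3 is "your reaction deliberately destroyed their bright instrument".

your reaction deliberately destroyed their bright instrument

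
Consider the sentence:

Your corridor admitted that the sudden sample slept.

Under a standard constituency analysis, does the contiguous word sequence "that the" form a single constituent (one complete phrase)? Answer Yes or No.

"that" belongs to the complementizer "that" while "the" belongs to the clause "the sudden sample slept"; a span that runs across that boundary is not a single phrase.

No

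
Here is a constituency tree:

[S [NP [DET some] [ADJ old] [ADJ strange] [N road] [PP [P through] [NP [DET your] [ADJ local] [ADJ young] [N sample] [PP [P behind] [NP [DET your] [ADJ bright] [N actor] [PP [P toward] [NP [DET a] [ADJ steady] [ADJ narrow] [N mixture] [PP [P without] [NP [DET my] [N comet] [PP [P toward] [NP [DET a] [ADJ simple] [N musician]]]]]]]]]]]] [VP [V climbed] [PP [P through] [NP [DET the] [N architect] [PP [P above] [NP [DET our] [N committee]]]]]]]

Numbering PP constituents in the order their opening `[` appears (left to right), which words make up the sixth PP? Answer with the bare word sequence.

Opening `[PP` markers occur at word positions 5, 10, 14, 19, 22, 27, 30; the sixth of these opens the constituent [PP through the architect above our committee].

through the architect above our committee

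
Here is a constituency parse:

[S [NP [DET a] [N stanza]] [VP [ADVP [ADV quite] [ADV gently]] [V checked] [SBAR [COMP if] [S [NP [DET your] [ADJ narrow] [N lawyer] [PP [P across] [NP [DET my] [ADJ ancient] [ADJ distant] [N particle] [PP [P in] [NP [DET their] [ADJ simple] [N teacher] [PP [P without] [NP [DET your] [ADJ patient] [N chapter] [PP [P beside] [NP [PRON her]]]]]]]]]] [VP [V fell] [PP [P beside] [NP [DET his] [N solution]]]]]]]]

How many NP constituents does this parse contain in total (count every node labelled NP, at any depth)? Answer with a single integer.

7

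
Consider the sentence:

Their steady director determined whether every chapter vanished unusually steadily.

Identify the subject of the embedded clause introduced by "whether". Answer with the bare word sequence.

every chapter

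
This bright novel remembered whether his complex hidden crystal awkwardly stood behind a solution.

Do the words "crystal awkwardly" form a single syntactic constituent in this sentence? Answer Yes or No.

No

"crystal" belongs to the noun phrase "his complex hidden crystal" while "awkwardly" belongs to the verb phrase "awkwardly stood behind a solution"; a span that runs across that boundary is not a single phrase.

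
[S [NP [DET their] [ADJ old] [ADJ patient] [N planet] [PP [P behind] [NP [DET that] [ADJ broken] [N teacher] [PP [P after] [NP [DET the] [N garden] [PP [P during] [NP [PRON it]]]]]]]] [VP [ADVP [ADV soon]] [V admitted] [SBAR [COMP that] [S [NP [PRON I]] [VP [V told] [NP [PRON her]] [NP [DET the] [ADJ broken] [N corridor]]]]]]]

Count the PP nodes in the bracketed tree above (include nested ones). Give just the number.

3

Scanning left to right, an opening `[PP` appears at word positions 5, 9, 12 — 3 in total.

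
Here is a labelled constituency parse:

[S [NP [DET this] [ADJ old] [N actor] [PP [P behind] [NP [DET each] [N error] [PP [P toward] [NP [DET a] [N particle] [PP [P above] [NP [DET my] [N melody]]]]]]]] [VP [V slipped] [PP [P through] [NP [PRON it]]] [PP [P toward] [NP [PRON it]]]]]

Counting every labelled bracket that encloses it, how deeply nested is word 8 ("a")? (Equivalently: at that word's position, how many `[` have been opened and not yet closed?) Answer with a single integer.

7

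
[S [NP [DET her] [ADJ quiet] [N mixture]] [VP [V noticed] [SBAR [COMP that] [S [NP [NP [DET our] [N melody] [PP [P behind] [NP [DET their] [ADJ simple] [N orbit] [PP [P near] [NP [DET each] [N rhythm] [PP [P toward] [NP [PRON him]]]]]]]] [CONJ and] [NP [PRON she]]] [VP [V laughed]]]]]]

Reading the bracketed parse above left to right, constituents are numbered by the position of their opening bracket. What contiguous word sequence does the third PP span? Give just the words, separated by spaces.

Opening `[PP` markers occur at word positions 8, 12, 15; the third of these opens the constituent [PP toward him].

toward him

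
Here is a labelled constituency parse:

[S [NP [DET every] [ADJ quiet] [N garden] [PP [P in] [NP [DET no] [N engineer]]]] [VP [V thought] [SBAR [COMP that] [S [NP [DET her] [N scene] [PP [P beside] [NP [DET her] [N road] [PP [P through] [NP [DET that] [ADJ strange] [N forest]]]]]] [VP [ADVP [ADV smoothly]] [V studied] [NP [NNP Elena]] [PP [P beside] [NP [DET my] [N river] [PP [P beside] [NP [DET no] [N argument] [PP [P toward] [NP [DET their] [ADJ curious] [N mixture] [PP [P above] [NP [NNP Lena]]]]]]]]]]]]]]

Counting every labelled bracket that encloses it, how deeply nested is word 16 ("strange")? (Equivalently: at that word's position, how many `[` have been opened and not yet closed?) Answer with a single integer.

The word sits inside ADJ, which is inside NP, inside PP, inside NP, inside PP, inside NP, inside S, inside SBAR, inside VP, inside S — 10 brackets in all.

10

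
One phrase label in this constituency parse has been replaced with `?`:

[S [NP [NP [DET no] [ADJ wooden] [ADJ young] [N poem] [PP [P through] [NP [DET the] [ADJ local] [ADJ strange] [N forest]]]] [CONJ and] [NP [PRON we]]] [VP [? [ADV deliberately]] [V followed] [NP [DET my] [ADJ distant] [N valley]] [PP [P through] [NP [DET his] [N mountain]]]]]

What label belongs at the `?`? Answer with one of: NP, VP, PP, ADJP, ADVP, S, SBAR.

ADVP

A constituent whose immediate children are ADV 'deliberately' is an adverb phrase: ADVP.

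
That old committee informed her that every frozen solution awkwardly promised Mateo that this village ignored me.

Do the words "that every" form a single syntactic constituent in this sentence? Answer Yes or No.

No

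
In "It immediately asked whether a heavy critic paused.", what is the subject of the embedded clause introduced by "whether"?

a heavy critic

The subject of the embedded clause introduced by "whether" is the NP immediately before the verb "paused": "a heavy critic".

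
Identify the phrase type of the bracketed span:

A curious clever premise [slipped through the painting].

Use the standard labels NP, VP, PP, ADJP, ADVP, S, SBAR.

The bracketed span "slipped through the painting" is headed by "slipped", making it a verb phrase (VP).

VP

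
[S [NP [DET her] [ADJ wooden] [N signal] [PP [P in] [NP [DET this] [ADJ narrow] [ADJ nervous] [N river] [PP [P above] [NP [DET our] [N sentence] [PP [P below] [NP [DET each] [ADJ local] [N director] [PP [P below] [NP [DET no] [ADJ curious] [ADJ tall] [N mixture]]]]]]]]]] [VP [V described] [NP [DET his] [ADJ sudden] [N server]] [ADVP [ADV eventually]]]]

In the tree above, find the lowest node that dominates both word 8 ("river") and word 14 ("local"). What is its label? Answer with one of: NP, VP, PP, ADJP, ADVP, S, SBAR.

NP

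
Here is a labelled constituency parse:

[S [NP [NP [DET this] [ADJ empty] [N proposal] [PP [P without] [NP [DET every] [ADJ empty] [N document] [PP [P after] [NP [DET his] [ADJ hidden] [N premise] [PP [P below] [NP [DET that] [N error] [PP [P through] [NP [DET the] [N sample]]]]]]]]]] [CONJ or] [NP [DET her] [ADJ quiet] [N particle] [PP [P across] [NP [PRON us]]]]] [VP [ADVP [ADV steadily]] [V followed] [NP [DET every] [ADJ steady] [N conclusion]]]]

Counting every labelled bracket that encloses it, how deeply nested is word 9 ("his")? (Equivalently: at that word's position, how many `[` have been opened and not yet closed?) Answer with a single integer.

The word sits inside DET, which is inside NP, inside PP, inside NP, inside PP, inside NP, inside NP, inside S — 8 brackets in all.

8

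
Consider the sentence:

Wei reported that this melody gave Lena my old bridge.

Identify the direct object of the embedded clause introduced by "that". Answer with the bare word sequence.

"gave" heads the VP of the embedded clause introduced by "that", and "my old bridge" is its direct object.

my old bridge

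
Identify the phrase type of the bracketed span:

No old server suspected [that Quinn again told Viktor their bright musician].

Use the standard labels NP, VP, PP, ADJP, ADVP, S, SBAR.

The span is built around the complementizer "that" — a subordinate clause (SBAR).

SBAR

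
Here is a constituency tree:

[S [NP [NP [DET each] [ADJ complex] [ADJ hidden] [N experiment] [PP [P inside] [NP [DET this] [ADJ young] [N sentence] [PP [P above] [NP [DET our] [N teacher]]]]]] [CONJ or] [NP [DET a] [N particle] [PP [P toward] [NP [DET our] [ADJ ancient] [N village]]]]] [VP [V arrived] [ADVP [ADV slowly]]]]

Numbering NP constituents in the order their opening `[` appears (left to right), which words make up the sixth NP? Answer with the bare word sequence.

our ancient village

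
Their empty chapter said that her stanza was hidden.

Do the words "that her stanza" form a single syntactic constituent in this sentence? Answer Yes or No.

No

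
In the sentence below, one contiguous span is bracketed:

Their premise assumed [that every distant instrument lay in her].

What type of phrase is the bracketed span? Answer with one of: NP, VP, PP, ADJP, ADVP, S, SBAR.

The span is built around the complementizer "that" — a subordinate clause (SBAR).

SBAR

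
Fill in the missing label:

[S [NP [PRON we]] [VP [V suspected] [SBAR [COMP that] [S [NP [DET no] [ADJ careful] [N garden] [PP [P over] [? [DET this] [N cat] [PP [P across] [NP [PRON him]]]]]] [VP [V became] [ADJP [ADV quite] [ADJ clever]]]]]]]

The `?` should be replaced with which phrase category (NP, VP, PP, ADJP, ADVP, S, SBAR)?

Looking at what the `?` directly dominates — DET 'this', N 'cat', PP — this is a noun phrase (NP).

NP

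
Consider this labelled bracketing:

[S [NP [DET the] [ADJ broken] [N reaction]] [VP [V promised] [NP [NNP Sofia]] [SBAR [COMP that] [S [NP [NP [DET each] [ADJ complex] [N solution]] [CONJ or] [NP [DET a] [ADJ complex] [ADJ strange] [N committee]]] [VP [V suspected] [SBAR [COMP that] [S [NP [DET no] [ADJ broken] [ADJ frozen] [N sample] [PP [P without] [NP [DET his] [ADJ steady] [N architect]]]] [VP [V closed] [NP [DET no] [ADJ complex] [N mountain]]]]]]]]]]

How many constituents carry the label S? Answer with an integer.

3

Listing each S by its span: [S the broken reaction promised Sofia that each complex solution or a complex strange committee suspected that no broken frozen sample without his steady architect closed no complex mountain]; [S each complex solution or a complex strange committee suspected that no broken frozen sample without his steady architect closed no complex mountain]; [S no broken frozen sample without his steady architect closed no complex mountain] — that makes 3.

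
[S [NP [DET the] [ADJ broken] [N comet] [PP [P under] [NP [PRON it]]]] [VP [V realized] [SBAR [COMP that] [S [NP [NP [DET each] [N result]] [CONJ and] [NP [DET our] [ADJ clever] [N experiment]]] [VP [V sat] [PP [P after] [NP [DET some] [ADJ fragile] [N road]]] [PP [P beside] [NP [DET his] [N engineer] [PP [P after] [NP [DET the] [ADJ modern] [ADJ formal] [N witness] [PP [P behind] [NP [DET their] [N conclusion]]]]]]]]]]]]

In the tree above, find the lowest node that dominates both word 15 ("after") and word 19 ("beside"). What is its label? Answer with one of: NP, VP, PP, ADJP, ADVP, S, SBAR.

VP

Both words fall inside [VP sat after some fragile road beside his engineer after the modern formal witness behind their conclusion] (words 14–29), and no smaller constituent contains them both. Label: VP.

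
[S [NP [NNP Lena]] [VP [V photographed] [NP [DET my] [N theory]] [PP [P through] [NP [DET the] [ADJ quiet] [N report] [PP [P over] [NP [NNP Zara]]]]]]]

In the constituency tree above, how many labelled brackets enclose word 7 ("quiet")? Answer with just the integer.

5

Path from the root down to the word: S → VP → PP → NP → ADJ. That is 5 enclosing brackets.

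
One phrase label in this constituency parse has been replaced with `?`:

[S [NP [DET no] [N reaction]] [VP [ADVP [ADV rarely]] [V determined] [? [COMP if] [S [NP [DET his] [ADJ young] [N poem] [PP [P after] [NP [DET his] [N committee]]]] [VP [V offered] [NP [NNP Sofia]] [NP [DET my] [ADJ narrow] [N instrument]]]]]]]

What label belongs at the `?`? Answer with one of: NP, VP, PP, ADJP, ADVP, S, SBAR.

Looking at what the `?` directly dominates — COMP 'if', S — this is a subordinate clause (SBAR).

SBAR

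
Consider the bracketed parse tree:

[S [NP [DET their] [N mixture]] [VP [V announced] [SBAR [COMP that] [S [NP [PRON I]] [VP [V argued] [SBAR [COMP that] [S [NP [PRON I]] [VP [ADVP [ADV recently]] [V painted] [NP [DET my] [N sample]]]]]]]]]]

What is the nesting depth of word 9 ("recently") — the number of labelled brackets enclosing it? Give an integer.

10

The word sits inside ADV, which is inside ADVP, inside VP, inside S, inside SBAR, inside VP, inside S, inside SBAR, inside VP, inside S — 10 brackets in all.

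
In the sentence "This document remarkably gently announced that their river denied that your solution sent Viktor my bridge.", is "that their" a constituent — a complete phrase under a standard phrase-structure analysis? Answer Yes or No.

The sequence begins inside the complementizer "that" and ends inside the clause "their river denied that your solution sent Viktor my bridge"; it crosses a phrase boundary, so no single node in the tree spans exactly those words.

No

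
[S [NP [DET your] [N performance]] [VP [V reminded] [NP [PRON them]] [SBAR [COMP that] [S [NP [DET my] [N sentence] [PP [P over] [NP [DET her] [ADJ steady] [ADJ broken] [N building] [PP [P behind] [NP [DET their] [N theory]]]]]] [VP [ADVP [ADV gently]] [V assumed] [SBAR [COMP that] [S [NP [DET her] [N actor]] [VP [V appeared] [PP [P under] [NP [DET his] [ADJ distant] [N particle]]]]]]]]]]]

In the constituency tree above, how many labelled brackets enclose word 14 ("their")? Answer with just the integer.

10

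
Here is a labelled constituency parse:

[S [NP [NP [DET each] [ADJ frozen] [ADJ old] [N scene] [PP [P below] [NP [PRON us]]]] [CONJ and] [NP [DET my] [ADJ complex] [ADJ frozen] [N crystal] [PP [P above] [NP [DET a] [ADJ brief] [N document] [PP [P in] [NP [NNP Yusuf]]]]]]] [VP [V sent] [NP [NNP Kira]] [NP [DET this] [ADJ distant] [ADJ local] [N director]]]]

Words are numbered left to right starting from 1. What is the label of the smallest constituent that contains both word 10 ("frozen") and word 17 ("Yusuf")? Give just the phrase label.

Word 10 lies under S → NP → NP → ADJ; word 17 lies under S → NP → NP → PP → NP → PP → NP → NNP. The lowest shared node is the NP.

NP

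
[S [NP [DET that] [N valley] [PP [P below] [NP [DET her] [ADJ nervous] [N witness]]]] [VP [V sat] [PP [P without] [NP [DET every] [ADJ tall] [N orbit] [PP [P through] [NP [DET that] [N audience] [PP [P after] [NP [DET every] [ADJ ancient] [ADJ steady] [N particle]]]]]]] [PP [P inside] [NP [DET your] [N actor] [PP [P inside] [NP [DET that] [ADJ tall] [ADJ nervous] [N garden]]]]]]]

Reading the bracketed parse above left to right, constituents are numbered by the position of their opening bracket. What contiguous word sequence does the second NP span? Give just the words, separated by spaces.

Opening `[NP` markers occur at word positions 1, 4, 9, 13, 16, 21, 24; the second of these opens the constituent [NP her nervous witness].

her nervous witness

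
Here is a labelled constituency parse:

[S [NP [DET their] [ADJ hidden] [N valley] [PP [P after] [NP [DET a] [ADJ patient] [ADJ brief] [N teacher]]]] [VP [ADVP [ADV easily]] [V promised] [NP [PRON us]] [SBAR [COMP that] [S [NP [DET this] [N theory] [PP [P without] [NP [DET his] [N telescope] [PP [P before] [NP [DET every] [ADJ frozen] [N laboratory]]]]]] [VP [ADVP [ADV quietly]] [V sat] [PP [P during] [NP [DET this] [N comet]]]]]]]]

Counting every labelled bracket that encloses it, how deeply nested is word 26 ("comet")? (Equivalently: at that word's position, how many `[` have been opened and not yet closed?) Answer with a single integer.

8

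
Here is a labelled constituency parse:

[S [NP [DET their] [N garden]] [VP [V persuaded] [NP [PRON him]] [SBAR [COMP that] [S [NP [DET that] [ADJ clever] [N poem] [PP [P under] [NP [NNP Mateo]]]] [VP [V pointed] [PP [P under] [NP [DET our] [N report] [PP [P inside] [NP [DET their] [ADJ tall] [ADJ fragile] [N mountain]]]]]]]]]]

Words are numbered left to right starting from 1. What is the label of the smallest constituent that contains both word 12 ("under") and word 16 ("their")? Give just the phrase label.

PP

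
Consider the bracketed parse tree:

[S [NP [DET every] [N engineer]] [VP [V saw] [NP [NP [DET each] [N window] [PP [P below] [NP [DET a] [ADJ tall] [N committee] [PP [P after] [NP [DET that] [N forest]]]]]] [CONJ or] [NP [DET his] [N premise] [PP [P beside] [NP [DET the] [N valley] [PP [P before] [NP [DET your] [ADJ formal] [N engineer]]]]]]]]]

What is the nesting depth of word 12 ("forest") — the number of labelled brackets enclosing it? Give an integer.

Path from the root down to the word: S → VP → NP → NP → PP → NP → PP → NP → N. That is 9 enclosing brackets.

9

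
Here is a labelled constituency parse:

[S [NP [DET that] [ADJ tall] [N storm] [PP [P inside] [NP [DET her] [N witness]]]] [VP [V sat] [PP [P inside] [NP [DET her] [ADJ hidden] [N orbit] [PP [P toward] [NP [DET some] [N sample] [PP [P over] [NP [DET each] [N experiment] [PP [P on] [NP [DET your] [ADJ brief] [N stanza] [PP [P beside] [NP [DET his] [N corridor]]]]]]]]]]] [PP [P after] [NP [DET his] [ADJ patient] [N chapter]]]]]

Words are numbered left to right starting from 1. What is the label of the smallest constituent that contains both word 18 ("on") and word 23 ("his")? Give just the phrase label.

Both words fall inside [PP on your brief stanza beside his corridor] (words 18–24), and no smaller constituent contains them both. Label: PP.

PP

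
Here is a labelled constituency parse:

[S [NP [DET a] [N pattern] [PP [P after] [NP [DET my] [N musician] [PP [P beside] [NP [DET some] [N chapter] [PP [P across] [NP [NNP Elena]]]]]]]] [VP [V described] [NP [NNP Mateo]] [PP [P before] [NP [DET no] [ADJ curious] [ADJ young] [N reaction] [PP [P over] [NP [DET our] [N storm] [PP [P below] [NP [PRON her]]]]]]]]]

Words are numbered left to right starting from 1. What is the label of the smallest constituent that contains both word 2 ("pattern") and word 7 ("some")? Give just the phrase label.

NP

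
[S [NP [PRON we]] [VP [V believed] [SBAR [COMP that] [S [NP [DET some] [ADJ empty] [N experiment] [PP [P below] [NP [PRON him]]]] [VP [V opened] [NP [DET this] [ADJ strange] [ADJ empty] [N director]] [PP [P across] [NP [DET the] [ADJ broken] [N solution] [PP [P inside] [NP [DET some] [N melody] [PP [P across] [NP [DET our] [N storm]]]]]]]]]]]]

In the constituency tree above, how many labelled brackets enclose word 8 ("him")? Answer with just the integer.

Counting open brackets not yet closed at "him": [S [VP [SBAR [S [NP [PP [NP [PRON = 8.

8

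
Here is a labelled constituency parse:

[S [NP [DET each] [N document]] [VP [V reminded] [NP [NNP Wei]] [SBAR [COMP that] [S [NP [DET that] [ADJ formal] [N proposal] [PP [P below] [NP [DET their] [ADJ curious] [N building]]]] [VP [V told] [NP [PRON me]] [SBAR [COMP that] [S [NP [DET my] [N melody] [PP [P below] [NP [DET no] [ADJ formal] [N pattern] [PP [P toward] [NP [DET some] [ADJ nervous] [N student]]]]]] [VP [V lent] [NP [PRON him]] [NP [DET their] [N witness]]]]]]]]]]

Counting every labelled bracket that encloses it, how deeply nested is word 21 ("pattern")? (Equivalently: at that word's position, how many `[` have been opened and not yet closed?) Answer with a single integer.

11

The word sits inside N, which is inside NP, inside PP, inside NP, inside S, inside SBAR, inside VP, inside S, inside SBAR, inside VP, inside S — 11 brackets in all.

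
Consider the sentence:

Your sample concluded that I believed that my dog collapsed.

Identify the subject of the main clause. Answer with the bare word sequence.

your sample

"your sample" is the NP that combines with the VP headed by "concluded" to form the main clause — the subject.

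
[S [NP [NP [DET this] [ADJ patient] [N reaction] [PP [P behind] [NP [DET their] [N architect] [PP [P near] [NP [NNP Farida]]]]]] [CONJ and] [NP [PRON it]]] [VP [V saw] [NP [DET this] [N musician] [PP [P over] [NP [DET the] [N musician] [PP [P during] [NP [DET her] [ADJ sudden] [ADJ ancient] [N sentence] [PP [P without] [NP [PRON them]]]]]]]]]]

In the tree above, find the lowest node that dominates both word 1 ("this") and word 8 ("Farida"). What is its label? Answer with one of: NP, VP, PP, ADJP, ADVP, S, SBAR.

The smallest bracket enclosing both words is [NP this patient reaction behind their architect near Farida], so the label is NP.

NP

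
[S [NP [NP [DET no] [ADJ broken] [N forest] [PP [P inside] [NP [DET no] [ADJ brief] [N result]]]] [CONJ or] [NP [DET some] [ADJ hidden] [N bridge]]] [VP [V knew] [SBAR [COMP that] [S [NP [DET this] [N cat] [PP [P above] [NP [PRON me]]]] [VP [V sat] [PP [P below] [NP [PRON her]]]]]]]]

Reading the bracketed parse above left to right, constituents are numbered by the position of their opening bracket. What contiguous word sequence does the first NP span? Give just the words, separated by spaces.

no broken forest inside no brief result or some hidden bridge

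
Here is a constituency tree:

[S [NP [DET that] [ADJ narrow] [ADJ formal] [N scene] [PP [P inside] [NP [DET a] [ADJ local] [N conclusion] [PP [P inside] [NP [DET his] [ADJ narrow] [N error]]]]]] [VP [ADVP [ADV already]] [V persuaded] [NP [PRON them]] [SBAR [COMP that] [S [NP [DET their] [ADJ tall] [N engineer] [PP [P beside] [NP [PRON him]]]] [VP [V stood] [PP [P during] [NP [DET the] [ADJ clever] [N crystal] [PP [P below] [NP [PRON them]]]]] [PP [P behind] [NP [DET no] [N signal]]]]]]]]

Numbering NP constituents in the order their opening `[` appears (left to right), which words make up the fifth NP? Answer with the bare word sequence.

their tall engineer beside him

Opening `[NP` markers occur at word positions 1, 6, 10, 15, 17, 21, 24, 28, 30; the fifth of these opens the constituent [NP their tall engineer beside him].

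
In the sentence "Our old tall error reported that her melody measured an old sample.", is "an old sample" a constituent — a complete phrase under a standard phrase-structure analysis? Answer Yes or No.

"an old sample" is exactly the noun phrase [NP an old sample], a complete constituent.

Yes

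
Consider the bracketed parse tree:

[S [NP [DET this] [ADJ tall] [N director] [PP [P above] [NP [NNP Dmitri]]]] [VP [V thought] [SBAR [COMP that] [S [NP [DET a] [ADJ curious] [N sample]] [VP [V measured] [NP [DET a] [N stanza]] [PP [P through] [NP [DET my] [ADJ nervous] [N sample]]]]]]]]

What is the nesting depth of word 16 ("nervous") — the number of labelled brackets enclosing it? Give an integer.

8

The word sits inside ADJ, which is inside NP, inside PP, inside VP, inside S, inside SBAR, inside VP, inside S — 8 brackets in all.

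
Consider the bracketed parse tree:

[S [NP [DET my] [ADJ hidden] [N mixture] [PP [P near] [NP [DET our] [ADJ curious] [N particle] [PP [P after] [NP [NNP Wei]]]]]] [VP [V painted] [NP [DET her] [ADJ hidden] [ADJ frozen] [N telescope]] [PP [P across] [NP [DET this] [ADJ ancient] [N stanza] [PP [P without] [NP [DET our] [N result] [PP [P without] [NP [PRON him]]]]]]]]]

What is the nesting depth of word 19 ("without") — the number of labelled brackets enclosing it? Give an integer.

6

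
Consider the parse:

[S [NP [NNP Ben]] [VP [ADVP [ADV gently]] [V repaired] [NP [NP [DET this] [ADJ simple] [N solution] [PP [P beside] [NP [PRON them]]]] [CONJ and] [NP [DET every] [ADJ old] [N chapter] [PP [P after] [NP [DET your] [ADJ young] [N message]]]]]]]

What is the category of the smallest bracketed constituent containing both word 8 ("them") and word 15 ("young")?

NP

Word 8 lies under S → VP → NP → NP → PP → NP → PRON; word 15 lies under S → VP → NP → NP → PP → NP → ADJ. The lowest shared node is the NP.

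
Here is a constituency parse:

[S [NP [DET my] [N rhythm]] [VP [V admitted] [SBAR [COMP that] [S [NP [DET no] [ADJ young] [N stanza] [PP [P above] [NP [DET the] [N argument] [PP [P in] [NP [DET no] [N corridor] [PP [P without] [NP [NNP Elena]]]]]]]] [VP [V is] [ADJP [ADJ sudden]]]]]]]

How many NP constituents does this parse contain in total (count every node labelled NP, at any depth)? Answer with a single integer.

5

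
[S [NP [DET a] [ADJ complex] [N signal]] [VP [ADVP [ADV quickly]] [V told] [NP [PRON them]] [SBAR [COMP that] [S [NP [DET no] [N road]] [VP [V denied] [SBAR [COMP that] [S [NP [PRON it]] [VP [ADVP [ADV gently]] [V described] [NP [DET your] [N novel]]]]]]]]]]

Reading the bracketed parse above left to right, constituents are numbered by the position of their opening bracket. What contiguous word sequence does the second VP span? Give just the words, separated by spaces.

denied that it gently described your novel

The VP opening brackets appear, in order, over: "quickly told them that no road denied that it gently described your novel"; "denied that it gently described your novel"; "gently described your novel". The second one spans "denied that it gently described your novel".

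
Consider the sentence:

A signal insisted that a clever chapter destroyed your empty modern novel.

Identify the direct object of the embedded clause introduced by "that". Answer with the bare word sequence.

your empty modern novel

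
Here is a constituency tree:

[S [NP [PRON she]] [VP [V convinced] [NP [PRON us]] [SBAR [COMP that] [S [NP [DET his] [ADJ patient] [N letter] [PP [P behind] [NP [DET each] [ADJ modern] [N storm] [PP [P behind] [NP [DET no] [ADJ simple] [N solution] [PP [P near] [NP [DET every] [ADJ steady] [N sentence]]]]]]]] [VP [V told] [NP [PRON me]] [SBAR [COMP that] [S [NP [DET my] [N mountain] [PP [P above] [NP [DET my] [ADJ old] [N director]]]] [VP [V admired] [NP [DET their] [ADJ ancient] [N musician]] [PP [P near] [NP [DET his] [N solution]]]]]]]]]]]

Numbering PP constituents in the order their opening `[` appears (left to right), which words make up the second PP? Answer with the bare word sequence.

In left-to-right order the PP constituents are "behind each modern storm behind no simple solution near every steady sentence"; "behind no simple solution near every steady sentence"; "near every steady sentence"; "above my old director"; "near his solution". Number 2 is "behind no simple solution near every steady sentence".

behind no simple solution near every steady sentence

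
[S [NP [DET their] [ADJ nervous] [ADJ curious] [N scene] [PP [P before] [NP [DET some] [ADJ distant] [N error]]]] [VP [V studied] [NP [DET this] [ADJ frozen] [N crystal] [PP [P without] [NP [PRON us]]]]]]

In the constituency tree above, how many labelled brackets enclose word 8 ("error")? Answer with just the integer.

5

The word sits inside N, which is inside NP, inside PP, inside NP, inside S — 5 brackets in all.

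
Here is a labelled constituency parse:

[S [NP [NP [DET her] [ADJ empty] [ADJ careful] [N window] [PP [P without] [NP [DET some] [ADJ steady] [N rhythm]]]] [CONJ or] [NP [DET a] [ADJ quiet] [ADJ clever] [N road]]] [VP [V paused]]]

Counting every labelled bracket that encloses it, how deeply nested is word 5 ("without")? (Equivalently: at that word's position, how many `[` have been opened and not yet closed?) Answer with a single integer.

Path from the root down to the word: S → NP → NP → PP → P. That is 5 enclosing brackets.

5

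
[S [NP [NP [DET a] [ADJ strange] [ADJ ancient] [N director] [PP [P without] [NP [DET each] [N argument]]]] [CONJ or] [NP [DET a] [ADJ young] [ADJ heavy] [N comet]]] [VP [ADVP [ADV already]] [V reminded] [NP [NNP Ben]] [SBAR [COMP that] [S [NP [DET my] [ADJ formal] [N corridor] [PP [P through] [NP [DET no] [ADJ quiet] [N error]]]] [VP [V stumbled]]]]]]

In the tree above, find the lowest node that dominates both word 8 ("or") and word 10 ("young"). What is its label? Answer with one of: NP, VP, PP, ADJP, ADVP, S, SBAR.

NP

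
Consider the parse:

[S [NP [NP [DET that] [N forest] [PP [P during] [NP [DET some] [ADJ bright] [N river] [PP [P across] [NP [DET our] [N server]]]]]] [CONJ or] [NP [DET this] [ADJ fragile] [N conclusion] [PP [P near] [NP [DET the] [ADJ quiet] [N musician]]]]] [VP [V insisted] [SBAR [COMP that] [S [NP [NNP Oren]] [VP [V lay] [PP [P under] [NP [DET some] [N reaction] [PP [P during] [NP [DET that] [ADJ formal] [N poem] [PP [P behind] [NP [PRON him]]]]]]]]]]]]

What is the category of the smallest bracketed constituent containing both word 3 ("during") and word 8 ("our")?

Word 3 lies under S → NP → NP → PP → P; word 8 lies under S → NP → NP → PP → NP → PP → NP → DET. The lowest shared node is the PP.

PP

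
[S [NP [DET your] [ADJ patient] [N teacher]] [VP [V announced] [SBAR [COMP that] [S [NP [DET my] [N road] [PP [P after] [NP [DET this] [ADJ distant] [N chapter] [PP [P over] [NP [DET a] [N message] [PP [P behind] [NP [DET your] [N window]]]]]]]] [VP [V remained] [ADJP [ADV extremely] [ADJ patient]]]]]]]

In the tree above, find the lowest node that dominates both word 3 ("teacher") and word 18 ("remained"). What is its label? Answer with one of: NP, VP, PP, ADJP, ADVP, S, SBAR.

S

The smallest bracket enclosing both words is [S your patient teacher announced that my road after this distant chapter over a message behind your window remained extremely patient], so the label is S.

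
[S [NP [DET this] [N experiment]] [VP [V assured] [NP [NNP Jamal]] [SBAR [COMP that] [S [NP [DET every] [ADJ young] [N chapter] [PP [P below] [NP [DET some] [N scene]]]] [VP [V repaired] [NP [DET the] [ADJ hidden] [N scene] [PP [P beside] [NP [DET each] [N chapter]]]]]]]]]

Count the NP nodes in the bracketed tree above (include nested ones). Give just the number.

6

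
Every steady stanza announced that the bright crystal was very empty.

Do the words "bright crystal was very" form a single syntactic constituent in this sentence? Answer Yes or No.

No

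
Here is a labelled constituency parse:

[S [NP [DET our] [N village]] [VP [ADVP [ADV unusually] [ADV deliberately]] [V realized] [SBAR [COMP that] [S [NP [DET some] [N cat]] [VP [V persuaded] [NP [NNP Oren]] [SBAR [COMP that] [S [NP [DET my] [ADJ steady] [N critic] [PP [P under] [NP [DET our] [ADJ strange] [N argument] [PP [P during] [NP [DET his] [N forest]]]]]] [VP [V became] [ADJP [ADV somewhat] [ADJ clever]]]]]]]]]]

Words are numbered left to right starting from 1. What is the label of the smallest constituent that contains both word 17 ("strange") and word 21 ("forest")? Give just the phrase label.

NP

The smallest bracket enclosing both words is [NP our strange argument during his forest], so the label is NP.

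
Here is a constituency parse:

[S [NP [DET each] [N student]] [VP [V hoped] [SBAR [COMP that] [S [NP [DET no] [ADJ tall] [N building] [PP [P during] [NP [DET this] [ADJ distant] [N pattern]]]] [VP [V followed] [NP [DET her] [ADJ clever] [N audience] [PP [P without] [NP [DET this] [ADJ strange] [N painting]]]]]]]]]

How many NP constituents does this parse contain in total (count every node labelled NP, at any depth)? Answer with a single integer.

Listing each NP by its span: [NP each student]; [NP no tall building during this distant pattern]; [NP this distant pattern]; [NP her clever audience without this strange painting]; [NP this strange painting] — that makes 5.

5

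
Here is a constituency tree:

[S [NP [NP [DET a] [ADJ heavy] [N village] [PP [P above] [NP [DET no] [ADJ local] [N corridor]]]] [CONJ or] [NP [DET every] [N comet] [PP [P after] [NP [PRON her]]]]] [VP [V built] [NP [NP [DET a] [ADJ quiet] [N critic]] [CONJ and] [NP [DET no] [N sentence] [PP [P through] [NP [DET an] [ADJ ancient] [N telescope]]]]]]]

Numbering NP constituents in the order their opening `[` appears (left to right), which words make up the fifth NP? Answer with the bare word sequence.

her

The NP opening brackets appear, in order, over: "a heavy village above no local corridor or every comet after her"; "a heavy village above no local corridor"; "no local corridor"; "every comet after her"; "her"; "a quiet critic and no sentence through an ancient telescope"; "a quiet critic"; "no sentence through an ancient telescope"; "an ancient telescope". The fifth one spans "her".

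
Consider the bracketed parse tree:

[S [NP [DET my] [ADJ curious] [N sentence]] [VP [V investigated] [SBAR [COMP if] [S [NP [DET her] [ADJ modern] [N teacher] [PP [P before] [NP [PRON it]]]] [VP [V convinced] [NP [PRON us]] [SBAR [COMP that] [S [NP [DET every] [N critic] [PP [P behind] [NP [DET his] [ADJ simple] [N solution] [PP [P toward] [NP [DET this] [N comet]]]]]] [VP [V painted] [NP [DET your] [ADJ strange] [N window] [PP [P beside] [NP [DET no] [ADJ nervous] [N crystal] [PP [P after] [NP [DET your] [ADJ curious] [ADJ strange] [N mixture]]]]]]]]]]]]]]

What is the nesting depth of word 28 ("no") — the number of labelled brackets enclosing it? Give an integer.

12

Counting open brackets not yet closed at "no": [S [VP [SBAR [S [VP [SBAR [S [VP [NP [PP [NP [DET = 12.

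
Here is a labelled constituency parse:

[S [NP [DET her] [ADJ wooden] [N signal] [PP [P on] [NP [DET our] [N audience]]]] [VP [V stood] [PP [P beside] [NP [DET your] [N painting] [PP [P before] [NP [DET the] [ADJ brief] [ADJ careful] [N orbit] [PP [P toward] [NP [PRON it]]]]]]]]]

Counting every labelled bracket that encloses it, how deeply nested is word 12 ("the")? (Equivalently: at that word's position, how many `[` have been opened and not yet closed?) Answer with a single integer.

7

The word sits inside DET, which is inside NP, inside PP, inside NP, inside PP, inside VP, inside S — 7 brackets in all.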